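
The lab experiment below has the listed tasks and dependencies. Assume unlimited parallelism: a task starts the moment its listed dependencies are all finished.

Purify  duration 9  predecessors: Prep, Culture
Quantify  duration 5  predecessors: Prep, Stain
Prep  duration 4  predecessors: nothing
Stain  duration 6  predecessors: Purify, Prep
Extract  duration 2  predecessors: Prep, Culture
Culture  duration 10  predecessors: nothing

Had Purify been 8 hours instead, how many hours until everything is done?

29

Baseline: Culture→Purify→Stain→Quantify = 10+9+6+5 = 30 → 30 hours.
Purify is on the critical path; changing it to 8 makes that path 29 hours.
The critical path is still Culture→Purify→Stain→Quantify; finish is now 29 hours.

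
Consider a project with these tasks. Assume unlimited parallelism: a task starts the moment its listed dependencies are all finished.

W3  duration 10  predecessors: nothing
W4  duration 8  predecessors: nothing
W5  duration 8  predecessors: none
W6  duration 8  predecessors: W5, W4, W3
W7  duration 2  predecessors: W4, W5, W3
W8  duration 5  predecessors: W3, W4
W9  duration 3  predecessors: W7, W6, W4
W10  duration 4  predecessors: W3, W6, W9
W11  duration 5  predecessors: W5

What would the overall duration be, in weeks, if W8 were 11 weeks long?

25

Actual critical path: W3→W6→W9→W10 = 10+8+3+4 = 25 ⇒ 25 weeks.
The longest path through W8 is only 15 weeks, so W8 has float 10.
That remains the longest chain; total 25 weeks.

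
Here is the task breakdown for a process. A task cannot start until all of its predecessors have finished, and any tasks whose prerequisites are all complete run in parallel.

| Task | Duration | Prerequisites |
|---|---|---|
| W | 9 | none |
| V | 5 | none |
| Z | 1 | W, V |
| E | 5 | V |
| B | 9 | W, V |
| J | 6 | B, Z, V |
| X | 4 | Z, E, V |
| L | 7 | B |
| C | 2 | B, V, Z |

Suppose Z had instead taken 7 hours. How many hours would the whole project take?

Actual critical path: W→B→L = 9+9+7 = 25 ⇒ 25 hours.
The longest path through Z is only 16 hours, so Z has float 9.
The critical path is still W→B→L; finish is now 25 hours.

25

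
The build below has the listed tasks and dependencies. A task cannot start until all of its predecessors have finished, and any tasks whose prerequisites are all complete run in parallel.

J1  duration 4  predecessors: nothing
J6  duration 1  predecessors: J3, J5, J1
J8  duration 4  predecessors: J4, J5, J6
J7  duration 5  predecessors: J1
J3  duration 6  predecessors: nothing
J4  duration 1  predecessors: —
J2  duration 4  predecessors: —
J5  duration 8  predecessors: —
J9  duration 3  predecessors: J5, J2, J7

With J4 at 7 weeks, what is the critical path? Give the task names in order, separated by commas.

J5, J6, J8

The binding path is J5→J6→J8 = 8+1+4 = 13; finish at 13 weeks.
J4 has 8 weeks of float (longest path through it is 5).
That remains the longest chain; total 13 weeks.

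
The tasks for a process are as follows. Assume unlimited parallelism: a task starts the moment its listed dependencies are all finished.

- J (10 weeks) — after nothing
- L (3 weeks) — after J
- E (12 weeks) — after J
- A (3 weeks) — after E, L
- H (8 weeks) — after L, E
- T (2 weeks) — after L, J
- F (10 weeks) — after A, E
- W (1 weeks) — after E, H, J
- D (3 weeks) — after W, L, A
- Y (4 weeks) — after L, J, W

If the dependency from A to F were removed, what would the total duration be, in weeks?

35

With the dependency in place, J→E→A→F = 10+12+3+10 = 35 sets the finish at 35 weeks.
Without A→F, F's earliest start moves from 25 to 22.
After: J→E→H→W→Y = 10+12+8+1+4 = 35 → 35 weeks.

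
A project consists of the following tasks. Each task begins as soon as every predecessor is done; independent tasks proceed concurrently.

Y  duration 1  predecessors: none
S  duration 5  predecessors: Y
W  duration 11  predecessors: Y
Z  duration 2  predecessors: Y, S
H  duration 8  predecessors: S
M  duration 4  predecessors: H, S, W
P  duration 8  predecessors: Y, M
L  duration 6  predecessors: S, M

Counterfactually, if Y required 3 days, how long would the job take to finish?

Critical path before the change: Y→S→H→M→P = 1+5+8+4+8 = 26 giving 26 days.
Y lies on that path, so at 3 days the path becomes 28 days.
No other chain overtakes it, so the finish is 28 days.

28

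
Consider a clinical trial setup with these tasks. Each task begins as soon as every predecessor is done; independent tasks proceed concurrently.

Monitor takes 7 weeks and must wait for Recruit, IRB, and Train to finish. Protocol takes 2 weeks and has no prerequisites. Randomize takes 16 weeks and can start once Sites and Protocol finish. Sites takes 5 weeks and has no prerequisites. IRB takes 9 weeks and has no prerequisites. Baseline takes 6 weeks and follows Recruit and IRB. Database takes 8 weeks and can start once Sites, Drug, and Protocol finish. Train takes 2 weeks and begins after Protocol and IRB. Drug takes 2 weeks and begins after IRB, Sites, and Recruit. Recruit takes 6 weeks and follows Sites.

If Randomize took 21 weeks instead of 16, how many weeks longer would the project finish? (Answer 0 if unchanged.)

The binding path is Sites→Randomize = 5+16 = 21; finish at 21 weeks.
Randomize is on the critical path; changing it to 21 makes that path 26 weeks.
No other chain overtakes it, so the finish is 26 weeks.
Change in finish: 26 − 21 = +5 weeks.

5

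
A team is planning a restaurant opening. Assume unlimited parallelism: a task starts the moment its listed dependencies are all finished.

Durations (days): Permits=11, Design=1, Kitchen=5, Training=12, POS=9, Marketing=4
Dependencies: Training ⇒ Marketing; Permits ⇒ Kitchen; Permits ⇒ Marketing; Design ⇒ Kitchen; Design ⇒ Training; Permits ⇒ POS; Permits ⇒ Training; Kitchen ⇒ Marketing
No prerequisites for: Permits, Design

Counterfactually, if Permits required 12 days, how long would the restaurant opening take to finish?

Actual critical path: Permits→Training→Marketing = 11+12+4 = 27 ⇒ 27 days.
Since Permits is critical, the +1 change carries straight to that chain (now 28 days).
That remains the longest chain; total 28 days.

28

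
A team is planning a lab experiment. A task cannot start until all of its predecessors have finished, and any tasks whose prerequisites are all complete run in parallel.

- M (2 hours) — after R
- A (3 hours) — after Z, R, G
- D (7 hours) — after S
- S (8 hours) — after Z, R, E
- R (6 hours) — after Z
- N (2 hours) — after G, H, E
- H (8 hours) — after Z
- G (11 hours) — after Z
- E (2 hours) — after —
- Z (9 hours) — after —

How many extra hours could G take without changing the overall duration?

7

The longest chain is Z→R→S→D = 9+6+8+7 = 30; overall finish 30 hours.
The longest chain containing G totals 23 hours.
So G can slip 27 − 20 = 7 hours.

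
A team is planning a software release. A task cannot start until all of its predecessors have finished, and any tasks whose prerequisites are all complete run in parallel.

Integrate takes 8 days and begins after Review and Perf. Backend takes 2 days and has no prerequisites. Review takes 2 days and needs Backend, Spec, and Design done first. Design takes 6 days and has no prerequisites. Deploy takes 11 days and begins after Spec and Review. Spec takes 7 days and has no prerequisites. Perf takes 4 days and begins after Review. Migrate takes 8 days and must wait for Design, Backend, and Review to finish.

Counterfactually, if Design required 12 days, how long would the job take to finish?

Actual critical path: Spec→Review→Perf→Integrate = 7+2+4+8 = 21 ⇒ 21 days.
Design is off the critical path — its longest chain is 20 days, giving 1 of slack.
Now Design→Review→Perf→Integrate = 12+2+4+8 = 26 is longest, so the finish becomes 26 days.

26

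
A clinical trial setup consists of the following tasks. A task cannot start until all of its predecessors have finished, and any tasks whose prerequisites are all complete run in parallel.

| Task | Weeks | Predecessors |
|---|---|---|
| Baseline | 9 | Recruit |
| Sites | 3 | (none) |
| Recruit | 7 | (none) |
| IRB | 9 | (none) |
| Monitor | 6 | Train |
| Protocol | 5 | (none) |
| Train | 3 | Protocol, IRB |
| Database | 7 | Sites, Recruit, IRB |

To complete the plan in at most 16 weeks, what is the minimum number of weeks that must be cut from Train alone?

Current finish: 18 weeks; target: 16.
Train is on every critical path, so each week cut from Train cuts the finish by one (this holds down to a finish of 16).
Need 18 − 16 = 2 weeks off Train → Train becomes 1 week, finish becomes 16.

2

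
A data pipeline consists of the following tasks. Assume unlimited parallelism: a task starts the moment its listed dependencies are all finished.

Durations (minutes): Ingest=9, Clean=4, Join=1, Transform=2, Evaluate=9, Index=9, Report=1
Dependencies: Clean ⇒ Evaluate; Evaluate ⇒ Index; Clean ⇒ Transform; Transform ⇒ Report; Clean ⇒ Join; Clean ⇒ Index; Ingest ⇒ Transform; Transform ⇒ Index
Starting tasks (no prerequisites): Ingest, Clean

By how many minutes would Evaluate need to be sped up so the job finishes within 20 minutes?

2

Current finish: 22 minutes; target: 20.
Evaluate is on every critical path, so each minute cut from Evaluate cuts the finish by one (this holds down to a finish of 20).
Need 22 − 20 = 2 minutes off Evaluate → Evaluate becomes 7 minutes, finish becomes 20.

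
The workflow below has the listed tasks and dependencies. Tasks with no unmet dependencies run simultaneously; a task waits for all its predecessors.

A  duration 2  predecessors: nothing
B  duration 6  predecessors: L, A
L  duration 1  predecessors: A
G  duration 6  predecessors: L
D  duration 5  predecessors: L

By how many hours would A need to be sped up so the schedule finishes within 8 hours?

1

Current finish: 9 hours; target: 8.
A is on every critical path, so each hour cut from A cuts the finish by one (this holds down to a finish of 8).
Need 9 − 8 = 1 hour off A → A becomes 1 hour, finish becomes 8.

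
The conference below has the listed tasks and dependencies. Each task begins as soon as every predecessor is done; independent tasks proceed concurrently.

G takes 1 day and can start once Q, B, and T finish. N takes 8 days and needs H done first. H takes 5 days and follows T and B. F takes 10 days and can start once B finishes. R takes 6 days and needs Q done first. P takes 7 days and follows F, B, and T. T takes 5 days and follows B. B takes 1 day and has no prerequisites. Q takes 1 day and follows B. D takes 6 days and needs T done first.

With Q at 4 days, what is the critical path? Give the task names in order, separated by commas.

B, T, H, N

As given, the longest chain is B→T→H→N = 1+5+5+8 = 19, so the finish is 19 days.
Q is off the critical path — its longest chain is 8 days, giving 11 of slack.
No other chain overtakes it, so the finish is 19 days.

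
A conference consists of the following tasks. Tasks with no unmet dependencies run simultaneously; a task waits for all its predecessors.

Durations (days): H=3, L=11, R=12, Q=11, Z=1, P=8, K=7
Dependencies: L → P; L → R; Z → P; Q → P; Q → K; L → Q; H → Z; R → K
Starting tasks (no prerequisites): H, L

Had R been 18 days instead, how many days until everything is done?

The binding path is L→R→K = 11+12+7 = 30; finish at 30 days.
R lies on that path, so at 18 days the path becomes 36 days.
The critical path is still L→R→K; finish is now 36 days.

36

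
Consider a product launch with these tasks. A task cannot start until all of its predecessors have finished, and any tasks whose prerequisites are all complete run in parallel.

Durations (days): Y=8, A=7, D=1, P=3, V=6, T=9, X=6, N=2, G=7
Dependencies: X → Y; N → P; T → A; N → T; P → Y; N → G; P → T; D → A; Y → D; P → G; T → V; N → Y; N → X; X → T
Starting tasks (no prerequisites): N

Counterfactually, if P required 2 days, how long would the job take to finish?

24

As given, the longest chain is N→X→Y→D→A = 2+6+8+1+7 = 24, so the finish is 24 days.
P has 3 days of float (longest path through it is 21).
The critical path is still N→X→Y→D→A; finish is now 24 days.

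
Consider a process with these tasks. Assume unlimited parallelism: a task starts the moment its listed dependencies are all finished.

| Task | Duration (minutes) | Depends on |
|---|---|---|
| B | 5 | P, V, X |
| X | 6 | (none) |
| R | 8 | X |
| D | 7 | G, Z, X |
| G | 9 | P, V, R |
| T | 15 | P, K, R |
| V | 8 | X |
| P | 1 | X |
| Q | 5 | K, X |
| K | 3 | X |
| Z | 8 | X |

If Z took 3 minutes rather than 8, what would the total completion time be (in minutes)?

The binding path is X→V→G→D = 6+8+9+7 = 30; finish at 30 minutes.
Z has 9 minutes of float (longest path through it is 21).
No other chain overtakes it, so the finish is 30 minutes.

30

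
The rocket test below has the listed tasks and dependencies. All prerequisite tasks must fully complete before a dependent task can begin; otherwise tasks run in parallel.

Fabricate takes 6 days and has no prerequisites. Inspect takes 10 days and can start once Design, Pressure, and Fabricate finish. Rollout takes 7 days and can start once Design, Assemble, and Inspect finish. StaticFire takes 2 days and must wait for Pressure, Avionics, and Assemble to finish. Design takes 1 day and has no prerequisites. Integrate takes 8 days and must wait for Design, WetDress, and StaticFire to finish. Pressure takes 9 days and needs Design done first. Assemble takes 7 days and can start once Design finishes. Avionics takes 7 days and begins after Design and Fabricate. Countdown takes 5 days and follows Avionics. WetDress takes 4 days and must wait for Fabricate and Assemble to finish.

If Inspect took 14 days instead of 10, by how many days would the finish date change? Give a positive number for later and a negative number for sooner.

4

As given, the longest chain is Design→Pressure→Inspect→Rollout = 1+9+10+7 = 27, so the finish is 27 days.
Inspect is on the critical path; changing it to 14 makes that path 31 days.
The critical path is still Design→Pressure→Inspect→Rollout; finish is now 31 days.
Change in finish: 31 − 27 = +4 days.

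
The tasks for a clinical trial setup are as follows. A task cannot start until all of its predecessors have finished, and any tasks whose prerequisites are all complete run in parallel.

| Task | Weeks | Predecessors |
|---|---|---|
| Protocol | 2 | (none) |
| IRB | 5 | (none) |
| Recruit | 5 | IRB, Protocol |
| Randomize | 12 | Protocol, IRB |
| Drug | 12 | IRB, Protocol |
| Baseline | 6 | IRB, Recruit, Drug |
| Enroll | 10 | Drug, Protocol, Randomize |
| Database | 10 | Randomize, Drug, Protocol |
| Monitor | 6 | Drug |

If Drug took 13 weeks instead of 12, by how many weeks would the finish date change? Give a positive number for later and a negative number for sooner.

1

As given, the longest chain is IRB→Drug→Enroll = 5+12+10 = 27, so the finish is 27 weeks.
Since Drug is critical, the +1 change carries straight to that chain (now 28 weeks).
The critical path is still IRB→Drug→Enroll; finish is now 28 weeks.
Change in finish: 28 − 27 = +1 weeks.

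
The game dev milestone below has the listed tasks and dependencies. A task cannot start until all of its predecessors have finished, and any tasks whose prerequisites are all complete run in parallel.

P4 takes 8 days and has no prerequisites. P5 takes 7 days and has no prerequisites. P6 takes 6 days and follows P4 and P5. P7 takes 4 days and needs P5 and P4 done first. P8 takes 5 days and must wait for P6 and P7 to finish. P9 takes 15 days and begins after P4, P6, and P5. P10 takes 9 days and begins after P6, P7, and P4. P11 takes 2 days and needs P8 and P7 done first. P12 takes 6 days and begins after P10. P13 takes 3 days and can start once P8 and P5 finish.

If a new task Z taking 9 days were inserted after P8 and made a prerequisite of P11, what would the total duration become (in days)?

30

Originally the project takes 29 days.
With Z inserted, P11 now waits for max(P8, P7, Z).
New critical path: P4→P6→P8→Z→P11 = 8+6+5+9+2 = 30 ⇒ 30 days.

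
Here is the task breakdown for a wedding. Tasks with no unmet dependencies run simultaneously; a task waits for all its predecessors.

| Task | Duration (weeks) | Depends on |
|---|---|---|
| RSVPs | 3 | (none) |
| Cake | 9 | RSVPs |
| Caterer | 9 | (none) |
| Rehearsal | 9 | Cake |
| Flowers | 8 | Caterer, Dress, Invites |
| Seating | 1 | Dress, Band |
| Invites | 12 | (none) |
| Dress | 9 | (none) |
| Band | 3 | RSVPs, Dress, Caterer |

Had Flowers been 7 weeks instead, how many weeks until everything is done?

21

Critical path before the change: RSVPs→Cake→Rehearsal = 3+9+9 = 21 giving 21 weeks.
Flowers is off the critical path — its longest chain is 20 weeks, giving 1 of slack.
No other chain overtakes it, so the finish is 21 weeks.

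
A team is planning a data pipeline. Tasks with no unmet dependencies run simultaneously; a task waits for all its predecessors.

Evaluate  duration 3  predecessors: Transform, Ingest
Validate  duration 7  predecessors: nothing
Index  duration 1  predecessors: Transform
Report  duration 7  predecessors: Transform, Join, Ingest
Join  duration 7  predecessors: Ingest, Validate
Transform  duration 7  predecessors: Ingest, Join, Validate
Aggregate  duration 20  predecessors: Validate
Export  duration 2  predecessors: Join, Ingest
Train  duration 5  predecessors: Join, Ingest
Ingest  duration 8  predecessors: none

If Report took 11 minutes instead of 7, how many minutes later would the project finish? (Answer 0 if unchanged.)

4

Baseline: Ingest→Join→Transform→Report = 8+7+7+7 = 29 → 29 minutes.
Since Report is critical, the +4 change carries straight to that chain (now 33 minutes).
No other chain overtakes it, so the finish is 33 minutes.
Change in finish: 33 − 29 = +4 minutes.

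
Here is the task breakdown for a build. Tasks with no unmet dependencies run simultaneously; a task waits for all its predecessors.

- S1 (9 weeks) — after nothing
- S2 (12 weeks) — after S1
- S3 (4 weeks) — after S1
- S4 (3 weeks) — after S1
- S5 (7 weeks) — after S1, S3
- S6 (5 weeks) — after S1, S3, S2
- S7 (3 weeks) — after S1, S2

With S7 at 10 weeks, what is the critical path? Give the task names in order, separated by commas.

S1, S2, S7

As given, the longest chain is S1→S2→S6 = 9+12+5 = 26, so the finish is 26 weeks.
S7 has 2 weeks of float (longest path through it is 24).
Now S1→S2→S7 = 9+12+10 = 31 is longest, so the finish becomes 31 weeks.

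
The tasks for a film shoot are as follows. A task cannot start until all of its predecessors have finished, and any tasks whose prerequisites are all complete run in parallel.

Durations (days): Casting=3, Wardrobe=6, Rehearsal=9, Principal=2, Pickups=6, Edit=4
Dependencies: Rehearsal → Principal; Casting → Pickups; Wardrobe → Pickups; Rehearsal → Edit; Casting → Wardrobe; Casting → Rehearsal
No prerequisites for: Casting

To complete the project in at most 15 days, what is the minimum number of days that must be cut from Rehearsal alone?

Current finish: 16 days; target: 15.
Rehearsal is on every critical path, so each day cut from Rehearsal cuts the finish by one (this holds down to a finish of 15).
Need 16 − 15 = 1 day off Rehearsal → Rehearsal becomes 8 days, finish becomes 15.

1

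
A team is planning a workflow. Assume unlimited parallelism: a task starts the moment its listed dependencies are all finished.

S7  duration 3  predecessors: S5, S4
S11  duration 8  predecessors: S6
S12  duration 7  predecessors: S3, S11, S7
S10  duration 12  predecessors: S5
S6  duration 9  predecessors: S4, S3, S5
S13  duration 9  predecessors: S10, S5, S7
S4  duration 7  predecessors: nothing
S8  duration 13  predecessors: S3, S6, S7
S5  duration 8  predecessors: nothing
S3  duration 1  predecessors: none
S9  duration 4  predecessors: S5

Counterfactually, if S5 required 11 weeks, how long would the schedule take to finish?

Baseline: S5→S6→S11→S12 = 8+9+8+7 = 32 → 32 weeks.
Since S5 is critical, the +3 change carries straight to that chain (now 35 weeks).
That remains the longest chain; total 35 weeks.

35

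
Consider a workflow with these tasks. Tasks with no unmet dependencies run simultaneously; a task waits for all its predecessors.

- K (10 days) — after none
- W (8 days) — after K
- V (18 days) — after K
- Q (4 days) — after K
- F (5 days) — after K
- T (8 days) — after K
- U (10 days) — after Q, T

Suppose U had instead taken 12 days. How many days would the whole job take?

30

Baseline: K→T→U = 10+8+10 = 28 → 28 days.
Since U is critical, the +2 change carries straight to that chain (now 30 days).
The critical path is still K→T→U; finish is now 30 days.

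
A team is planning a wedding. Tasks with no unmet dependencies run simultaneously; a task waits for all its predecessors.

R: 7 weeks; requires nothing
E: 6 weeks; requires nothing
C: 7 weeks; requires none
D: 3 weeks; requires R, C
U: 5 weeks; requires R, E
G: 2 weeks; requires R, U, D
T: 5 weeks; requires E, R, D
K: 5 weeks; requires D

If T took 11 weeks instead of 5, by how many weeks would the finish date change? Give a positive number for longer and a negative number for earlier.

Critical path before the change: R→D→T = 7+3+5 = 15 giving 15 weeks.
T lies on that path, so at 11 weeks the path becomes 21 weeks.
No other chain overtakes it, so the finish is 21 weeks.
Change in finish: 21 − 15 = +6 weeks.

6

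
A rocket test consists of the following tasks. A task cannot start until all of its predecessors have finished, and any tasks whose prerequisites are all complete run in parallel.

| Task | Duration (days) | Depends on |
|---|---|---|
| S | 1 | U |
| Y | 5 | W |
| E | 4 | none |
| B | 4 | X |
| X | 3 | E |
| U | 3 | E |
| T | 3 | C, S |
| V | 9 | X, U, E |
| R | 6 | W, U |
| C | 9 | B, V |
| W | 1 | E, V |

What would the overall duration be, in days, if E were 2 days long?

Baseline: E→U→V→C→T = 4+3+9+9+3 = 28 → 28 days.
Since E is critical, the -2 change carries straight to that chain (now 26 days).
The critical path is still E→U→V→C→T; finish is now 26 days.

26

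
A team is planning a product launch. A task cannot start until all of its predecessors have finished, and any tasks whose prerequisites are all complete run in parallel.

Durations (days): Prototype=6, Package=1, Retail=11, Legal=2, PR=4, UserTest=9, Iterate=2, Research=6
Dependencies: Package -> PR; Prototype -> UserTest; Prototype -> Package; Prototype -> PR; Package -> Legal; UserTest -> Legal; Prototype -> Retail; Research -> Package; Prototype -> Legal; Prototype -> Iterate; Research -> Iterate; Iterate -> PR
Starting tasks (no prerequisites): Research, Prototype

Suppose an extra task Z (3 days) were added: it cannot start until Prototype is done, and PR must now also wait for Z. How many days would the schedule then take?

17

Originally the schedule takes 17 days.
With Z inserted, PR now waits for max(Iterate, Package, Prototype, Z).
New critical path: Prototype→UserTest→Legal = 6+9+2 = 17 ⇒ 17 days.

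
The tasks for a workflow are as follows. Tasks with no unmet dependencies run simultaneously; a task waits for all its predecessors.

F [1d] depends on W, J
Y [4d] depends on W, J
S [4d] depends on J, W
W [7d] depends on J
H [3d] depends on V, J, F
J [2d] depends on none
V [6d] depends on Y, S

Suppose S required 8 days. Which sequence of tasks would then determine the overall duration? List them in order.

Critical path before the change: J→W→S→V→H = 2+7+4+6+3 = 22 giving 22 days.
S lies on that path, so at 8 days the path becomes 26 days.
The critical path is still J→W→S→V→H; finish is now 26 days.

J, W, S, V, H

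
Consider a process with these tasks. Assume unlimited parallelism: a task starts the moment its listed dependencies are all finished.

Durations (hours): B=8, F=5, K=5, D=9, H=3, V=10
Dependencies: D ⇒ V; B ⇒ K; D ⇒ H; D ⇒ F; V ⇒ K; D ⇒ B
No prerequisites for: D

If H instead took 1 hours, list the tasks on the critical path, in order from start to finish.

The binding path is D→V→K = 9+10+5 = 24; finish at 24 hours.
H is off the critical path — its longest chain is 12 hours, giving 12 of slack.
No other chain overtakes it, so the finish is 24 hours.

D, V, K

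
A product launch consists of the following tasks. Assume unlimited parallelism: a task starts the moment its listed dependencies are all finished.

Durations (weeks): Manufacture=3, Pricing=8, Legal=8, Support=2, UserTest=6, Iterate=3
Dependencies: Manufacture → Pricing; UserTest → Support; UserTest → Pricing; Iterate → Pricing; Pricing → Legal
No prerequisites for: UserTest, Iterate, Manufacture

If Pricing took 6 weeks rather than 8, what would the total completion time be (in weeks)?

20

Critical path before the change: UserTest→Pricing→Legal = 6+8+8 = 22 giving 22 weeks.
Pricing lies on that path, so at 6 weeks the path becomes 20 weeks.
The critical path is still UserTest→Pricing→Legal; finish is now 20 weeks.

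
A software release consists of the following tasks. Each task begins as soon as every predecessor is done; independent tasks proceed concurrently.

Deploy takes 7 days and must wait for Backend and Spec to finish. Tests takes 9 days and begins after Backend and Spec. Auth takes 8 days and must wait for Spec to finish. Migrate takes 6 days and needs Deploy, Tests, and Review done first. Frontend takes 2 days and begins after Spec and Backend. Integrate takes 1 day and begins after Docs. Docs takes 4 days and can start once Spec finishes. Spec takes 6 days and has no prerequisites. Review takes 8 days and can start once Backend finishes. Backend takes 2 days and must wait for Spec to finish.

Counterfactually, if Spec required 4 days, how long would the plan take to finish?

As given, the longest chain is Spec→Backend→Tests→Migrate = 6+2+9+6 = 23, so the finish is 23 days.
Spec lies on that path, so at 4 days the path becomes 21 days.
No other chain overtakes it, so the finish is 21 days.

21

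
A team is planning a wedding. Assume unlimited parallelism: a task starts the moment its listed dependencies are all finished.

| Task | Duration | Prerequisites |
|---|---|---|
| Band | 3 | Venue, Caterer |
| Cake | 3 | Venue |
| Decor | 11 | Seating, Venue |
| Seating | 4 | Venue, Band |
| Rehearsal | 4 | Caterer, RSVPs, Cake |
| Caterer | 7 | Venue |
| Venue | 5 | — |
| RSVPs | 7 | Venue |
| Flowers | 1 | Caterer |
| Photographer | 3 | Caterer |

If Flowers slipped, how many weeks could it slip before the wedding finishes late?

The longest chain is Venue→Caterer→Band→Seating→Decor = 5+7+3+4+11 = 30; overall finish 30 weeks.
The longest chain containing Flowers totals 13 weeks.
Float = 30 − 13 = 17.

17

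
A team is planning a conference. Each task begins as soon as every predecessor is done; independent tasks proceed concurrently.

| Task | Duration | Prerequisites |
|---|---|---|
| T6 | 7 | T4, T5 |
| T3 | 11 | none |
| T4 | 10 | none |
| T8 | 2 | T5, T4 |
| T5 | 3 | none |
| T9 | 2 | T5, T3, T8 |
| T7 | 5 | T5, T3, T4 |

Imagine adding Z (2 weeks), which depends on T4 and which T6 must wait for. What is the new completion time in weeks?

Originally the project takes 17 weeks.
With Z inserted, T6 now waits for max(T4, T5, Z).
New critical path: T4→Z→T6 = 10+2+7 = 19 ⇒ 19 weeks.

19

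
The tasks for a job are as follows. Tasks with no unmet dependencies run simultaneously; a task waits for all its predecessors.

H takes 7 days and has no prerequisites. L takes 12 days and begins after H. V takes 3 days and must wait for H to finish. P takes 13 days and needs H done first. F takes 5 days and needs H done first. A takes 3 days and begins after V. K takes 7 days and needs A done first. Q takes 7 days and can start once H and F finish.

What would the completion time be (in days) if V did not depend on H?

With the dependency in place, H→V→A→K = 7+3+3+7 = 20 sets the finish at 20 days.
Without H→V, V's earliest start moves from 7 to 0.
After: H→P = 7+13 = 20 → 20 days.

20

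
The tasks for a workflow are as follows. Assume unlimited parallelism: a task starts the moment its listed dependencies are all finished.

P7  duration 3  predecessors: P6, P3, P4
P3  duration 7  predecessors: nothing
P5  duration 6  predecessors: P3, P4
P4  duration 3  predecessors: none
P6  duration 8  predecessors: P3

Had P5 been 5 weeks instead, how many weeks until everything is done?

18

Critical path before the change: P3→P6→P7 = 7+8+3 = 18 giving 18 weeks.
P5 is off the critical path — its longest chain is 13 weeks, giving 5 of slack.
The critical path is still P3→P6→P7; finish is now 18 weeks.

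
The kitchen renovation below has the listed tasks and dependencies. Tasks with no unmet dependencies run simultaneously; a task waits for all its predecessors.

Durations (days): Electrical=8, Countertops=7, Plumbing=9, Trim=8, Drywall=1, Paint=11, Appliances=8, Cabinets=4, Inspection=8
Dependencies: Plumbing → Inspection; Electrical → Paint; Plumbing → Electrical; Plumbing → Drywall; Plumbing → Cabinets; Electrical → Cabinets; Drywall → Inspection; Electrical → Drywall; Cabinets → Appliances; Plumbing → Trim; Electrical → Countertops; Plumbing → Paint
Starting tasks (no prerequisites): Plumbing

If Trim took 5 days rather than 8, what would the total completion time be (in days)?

29

As given, the longest chain is Plumbing→Electrical→Cabinets→Appliances = 9+8+4+8 = 29, so the finish is 29 days.
Trim is off the critical path — its longest chain is 17 days, giving 12 of slack.
The critical path is still Plumbing→Electrical→Cabinets→Appliances; finish is now 29 days.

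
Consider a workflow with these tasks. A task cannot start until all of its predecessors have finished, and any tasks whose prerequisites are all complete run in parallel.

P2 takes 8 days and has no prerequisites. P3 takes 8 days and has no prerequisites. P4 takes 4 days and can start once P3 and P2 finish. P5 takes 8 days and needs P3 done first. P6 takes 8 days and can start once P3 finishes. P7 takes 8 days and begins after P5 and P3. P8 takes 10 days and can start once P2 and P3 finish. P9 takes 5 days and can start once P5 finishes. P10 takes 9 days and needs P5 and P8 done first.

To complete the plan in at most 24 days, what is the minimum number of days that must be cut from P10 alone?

Current finish: 27 days; target: 24.
P10 is on every critical path, so each day cut from P10 cuts the finish by one (this holds down to a finish of 24).
Need 27 − 24 = 3 days off P10 → P10 becomes 6 days, finish becomes 24.

3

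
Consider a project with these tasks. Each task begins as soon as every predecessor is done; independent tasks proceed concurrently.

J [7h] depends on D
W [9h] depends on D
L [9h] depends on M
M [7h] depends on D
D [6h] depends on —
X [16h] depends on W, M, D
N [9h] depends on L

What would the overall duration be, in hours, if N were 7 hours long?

31

Critical path before the change: D→M→L→N = 6+7+9+9 = 31 giving 31 hours.
N is on the critical path; changing it to 7 makes that path 29 hours.
The binding chain switches to D→W→X = 6+9+16 = 31; finish 31 hours.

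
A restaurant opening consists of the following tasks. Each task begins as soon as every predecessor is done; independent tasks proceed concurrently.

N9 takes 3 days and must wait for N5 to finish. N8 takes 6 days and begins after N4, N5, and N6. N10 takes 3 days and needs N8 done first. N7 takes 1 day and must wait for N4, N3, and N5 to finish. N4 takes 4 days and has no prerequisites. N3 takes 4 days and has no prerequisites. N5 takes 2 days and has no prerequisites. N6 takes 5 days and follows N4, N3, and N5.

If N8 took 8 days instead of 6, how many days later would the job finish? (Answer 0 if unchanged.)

Actual critical path: N3→N6→N8→N10 = 4+5+6+3 = 18 ⇒ 18 days.
N8 is on the critical path; changing it to 8 makes that path 20 days.
That remains the longest chain; total 20 days.
Change in finish: 20 − 18 = +2 days.

2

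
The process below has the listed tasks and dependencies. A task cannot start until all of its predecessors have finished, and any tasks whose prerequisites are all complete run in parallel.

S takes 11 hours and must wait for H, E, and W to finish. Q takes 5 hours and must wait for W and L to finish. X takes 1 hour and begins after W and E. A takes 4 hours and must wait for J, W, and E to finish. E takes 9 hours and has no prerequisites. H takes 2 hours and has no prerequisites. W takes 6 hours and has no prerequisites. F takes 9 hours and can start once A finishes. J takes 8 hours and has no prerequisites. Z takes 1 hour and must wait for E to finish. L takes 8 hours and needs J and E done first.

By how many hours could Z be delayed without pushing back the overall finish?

E→A→F = 9+4+9 = 22 sets the makespan at 22 hours.
Z finishes as early as 10 and must finish by 22.
So Z can slip 22 − 10 = 12 hours.

12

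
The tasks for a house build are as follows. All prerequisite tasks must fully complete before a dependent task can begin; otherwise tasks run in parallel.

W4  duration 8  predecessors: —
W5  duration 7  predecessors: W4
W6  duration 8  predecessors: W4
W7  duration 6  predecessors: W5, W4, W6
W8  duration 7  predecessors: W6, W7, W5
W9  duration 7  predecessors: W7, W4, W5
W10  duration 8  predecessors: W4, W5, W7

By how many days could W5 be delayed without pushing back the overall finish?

1

The longest chain is W4→W6→W7→W10 = 8+8+6+8 = 30; overall finish 30 days.
W5 finishes as early as 15 and must finish by 16.
Slack of W5 = 9 − 8 = 1 day.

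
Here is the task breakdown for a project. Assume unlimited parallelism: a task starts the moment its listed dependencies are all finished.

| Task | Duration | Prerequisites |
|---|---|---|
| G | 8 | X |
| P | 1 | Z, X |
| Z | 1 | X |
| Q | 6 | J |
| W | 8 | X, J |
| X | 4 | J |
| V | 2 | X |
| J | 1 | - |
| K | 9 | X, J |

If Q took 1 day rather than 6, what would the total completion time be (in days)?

14

Baseline: J→X→K = 1+4+9 = 14 → 14 days.
Q is off the critical path — its longest chain is 7 days, giving 7 of slack.
The critical path is still J→X→K; finish is now 14 days.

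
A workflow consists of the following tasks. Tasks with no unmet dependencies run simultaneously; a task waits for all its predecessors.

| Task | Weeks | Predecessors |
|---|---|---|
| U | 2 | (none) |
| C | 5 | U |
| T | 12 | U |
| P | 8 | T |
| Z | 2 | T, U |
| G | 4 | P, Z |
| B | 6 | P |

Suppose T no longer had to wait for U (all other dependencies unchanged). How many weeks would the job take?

Original critical path: U→T→P→B = 2+12+8+6 = 28 ⇒ 28 weeks.
Without U→T, T's earliest start moves from 2 to 0.
The longest chain is now T→P→B = 12+8+6 = 26, so the job takes 26 weeks.

26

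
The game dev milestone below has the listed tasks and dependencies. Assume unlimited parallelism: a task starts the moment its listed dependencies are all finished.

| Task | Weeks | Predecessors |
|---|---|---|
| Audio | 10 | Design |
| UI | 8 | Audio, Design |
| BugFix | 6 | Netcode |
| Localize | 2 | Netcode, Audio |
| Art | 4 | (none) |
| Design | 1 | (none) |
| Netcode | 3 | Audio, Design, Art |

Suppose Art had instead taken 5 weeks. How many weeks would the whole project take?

Baseline: Design→Audio→Netcode→BugFix = 1+10+3+6 = 20 → 20 weeks.
Art has 7 weeks of float (longest path through it is 13).
No other chain overtakes it, so the finish is 20 weeks.

20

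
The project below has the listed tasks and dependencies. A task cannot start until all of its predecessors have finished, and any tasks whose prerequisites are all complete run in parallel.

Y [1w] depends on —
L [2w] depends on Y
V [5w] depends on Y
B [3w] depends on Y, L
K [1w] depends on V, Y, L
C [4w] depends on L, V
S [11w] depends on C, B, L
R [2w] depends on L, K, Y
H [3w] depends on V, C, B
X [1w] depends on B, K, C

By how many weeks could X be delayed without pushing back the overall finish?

The longest chain is Y→V→C→S = 1+5+4+11 = 21; overall finish 21 weeks.
The longest chain containing X totals 11 weeks.
Float = 21 − 11 = 10.

10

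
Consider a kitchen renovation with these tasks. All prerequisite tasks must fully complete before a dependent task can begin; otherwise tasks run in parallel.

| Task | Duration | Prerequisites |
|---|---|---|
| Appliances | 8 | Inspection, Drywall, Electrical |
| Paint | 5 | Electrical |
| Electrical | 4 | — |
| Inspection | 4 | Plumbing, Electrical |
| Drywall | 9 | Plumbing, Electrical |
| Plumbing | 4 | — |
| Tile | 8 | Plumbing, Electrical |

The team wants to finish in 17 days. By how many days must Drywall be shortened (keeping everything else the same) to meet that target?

4

Current finish: 21 days; target: 17.
Drywall is on every critical path, so each day cut from Drywall cuts the finish by one (this holds down to a finish of 16).
Need 21 − 17 = 4 days off Drywall → Drywall becomes 5 days, finish becomes 17.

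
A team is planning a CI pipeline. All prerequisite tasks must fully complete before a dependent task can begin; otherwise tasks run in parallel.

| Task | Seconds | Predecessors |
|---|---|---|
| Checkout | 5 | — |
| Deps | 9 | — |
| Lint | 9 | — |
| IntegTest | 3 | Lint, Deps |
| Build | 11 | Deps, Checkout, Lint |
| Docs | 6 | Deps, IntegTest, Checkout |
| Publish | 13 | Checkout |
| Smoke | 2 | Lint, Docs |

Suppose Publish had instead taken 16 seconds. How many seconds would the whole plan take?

21

Critical path before the change: Deps→IntegTest→Docs→Smoke = 9+3+6+2 = 20 giving 20 seconds.
Publish has 2 seconds of float (longest path through it is 18).
Now Checkout→Publish = 5+16 = 21 is longest, so the finish becomes 21 seconds.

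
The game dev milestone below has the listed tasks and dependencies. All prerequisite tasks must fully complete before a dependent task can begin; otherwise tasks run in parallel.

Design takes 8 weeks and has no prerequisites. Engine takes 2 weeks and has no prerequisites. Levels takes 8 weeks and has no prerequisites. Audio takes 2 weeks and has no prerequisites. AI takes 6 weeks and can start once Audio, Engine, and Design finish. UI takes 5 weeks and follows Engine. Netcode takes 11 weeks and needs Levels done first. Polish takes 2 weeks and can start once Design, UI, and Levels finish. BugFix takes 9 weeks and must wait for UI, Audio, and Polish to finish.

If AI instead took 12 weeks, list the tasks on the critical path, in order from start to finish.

Design, AI

As given, the longest chain is Design→Polish→BugFix = 8+2+9 = 19, so the finish is 19 weeks.
AI is off the critical path — its longest chain is 14 weeks, giving 5 of slack.
New critical path: Design→AI = 8+12 = 20 ⇒ 20 weeks.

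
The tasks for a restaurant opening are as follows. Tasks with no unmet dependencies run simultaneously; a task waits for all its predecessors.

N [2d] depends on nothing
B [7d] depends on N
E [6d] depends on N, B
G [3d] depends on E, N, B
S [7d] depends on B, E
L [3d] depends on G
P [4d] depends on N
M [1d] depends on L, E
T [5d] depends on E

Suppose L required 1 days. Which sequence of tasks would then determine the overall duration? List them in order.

N, B, E, S

Actual critical path: N→B→E→G→L→M = 2+7+6+3+3+1 = 22 ⇒ 22 days.
L is on the critical path; changing it to 1 makes that path 20 days.
The binding chain switches to N→B→E→S = 2+7+6+7 = 22; finish 22 days.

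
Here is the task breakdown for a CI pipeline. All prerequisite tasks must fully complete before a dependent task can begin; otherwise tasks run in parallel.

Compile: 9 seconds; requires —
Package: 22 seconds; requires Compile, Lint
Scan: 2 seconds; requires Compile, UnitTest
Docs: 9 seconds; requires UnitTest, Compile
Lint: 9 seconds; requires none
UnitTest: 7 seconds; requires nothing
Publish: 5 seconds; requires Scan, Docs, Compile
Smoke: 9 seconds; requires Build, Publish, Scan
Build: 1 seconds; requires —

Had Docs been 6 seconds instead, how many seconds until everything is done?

As given, the longest chain is Compile→Docs→Publish→Smoke = 9+9+5+9 = 32, so the finish is 32 seconds.
Since Docs is critical, the -3 change carries straight to that chain (now 29 seconds).
New critical path: Compile→Package = 9+22 = 31 ⇒ 31 seconds.

31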